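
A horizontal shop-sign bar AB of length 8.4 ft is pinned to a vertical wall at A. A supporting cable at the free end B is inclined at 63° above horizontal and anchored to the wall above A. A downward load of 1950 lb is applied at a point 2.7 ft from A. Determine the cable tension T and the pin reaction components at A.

ΣM about A: T·sin63°·8.4 − 1950·2.7 = 0 → T = 5265/(8.4·0.891007) = 703.458 ≈ 703.5 lb.
ΣF_x = 0: A_x − T·cos63° = 0 → A_x = 703.458 × 0.45399 = 319.4 lb.
ΣF_y = 0: A_y + T·sin63° − 1950 = 0 → A_y = 1950 − 703.458 × 0.891007 = 1323 lb.

T = 703.5 lb, A_x = 319.4 lb, A_y = 1323 lb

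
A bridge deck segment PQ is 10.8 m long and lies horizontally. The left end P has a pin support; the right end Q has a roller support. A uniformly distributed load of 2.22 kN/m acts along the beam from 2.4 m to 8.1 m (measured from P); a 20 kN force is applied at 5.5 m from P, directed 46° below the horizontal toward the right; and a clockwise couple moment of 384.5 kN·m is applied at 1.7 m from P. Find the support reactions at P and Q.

P_x = -13.89 kN, P_y = -22.04 kN, Q_y = 49.08 kN

Resultant of the distributed load: 2.22 × 5.7 = 12.654 kN at 5.25 m from P.
Taking moments about P: Q_y·10.8 − (2.22·5.7)·5.25 − 20·sin46°·5.5 − 384.5 = 0 → Q_y = 530.061/10.8 = 49.0797 ≈ 49.08 kN.
ΣF_y = 0: P_y + 49.0797 − 2.22·5.7 − 20·sin46° = 0 → P_y = -22.04 kN.
ΣF_x = 0: P_x + 20·cos46° = 0 → P_x = -13.89 kN.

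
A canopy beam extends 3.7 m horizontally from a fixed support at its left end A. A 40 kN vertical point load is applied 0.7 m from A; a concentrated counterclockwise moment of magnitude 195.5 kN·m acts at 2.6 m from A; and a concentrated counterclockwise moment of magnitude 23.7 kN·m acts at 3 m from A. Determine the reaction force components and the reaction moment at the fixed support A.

A_x = 0, A_y = 40.00 kN, M_A = -191.2 kN·m

ΣF_x = 0: A_x = 0.
ΣF_y = 0: A_y − 40 = 0 → A_y = 40.00 kN.
ΣM about A: M_A − 40·0.7 + 195.5 + 23.7 = 0 → M_A = -191.2 kN·m.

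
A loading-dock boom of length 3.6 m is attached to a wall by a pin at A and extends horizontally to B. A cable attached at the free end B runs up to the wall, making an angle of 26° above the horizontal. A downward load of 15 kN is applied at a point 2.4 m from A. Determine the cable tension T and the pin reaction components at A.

T = 22.81 kN, A_x = 20.50 kN, A_y = 5.000 kN

ΣM about A: T·sin26°·3.6 − 15·2.4 = 0 → T = 36/(3.6·0.438371) = 22.8117 ≈ 22.81 kN.
ΣF_x = 0: A_x − T·cos26° = 0 → A_x = 22.8117 × 0.898794 = 20.50 kN.
ΣF_y = 0: A_y + T·sin26° − 15 = 0 → A_y = 15 − 22.8117 × 0.438371 = 5.000 kN.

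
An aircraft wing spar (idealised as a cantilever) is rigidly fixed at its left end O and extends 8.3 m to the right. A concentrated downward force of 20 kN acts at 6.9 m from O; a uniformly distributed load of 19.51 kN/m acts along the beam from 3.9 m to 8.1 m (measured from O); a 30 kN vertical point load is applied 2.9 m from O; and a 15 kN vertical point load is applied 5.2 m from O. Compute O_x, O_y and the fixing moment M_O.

Resultant of the distributed load: 19.51 × 4.2 = 81.942 kN at 6 m from O.
ΣF_x = 0: O_x = 0.
ΣF_y = 0: O_y − 20 − 19.51·4.2 − 30 − 15 = 0 → O_y = 146.9 kN.
ΣM about O: M_O − 20·6.9 − (19.51·4.2)·6 − 30·2.9 − 15·5.2 = 0 → M_O = 794.7 kN·m.

O_x = 0, O_y = 146.9 kN, M_O = 794.7 kN·m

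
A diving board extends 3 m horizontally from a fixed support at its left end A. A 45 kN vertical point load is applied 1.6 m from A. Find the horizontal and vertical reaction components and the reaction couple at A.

A_x = 0, A_y = 45.00 kN, M_A = 72.00 kN·m

ΣF_x = 0: A_x = 0.
ΣF_y = 0: A_y − 45 = 0 → A_y = 45.00 kN.
ΣM about A: M_A − 45·1.6 = 0 → M_A = 72.00 kN·m.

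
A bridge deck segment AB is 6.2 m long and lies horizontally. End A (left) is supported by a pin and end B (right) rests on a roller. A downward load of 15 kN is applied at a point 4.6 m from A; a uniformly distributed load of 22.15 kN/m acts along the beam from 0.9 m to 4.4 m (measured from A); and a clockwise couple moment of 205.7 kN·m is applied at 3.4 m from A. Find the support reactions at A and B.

Resultant of the distributed load: 22.15 × 3.5 = 77.525 kN at 2.65 m from A.
ΣM about A: B_y·6.2 − 15·4.6 − (22.15·3.5)·2.65 − 205.7 = 0 → B_y = 480.14125/6.2 = 77.4421 ≈ 77.44 kN.
ΣF_y = 0: A_y + 77.4421 − 15 − 22.15·3.5 = 0 → A_y = 15.08 kN.
ΣF_x = 0: no horizontal applied forces, so A_x = 0.

A_x = 0, A_y = 15.08 kN, B_y = 77.44 kN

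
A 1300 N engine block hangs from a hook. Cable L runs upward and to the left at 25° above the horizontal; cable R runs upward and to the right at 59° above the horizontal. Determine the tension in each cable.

ΣF_x = 0: −T_L·cos25° + T_R·cos59° = 0 → T_R = 1.75969·T_L.
ΣF_y = 0: T_L·sin25° + T_R·sin59° = 1300.
Substitute: T_L·(0.422618 + 1.75969·0.857167) = 1300 → T_L = 673.238 ≈ 673.2 N.
Then T_R = 1.75969 × 673.238 = 1185 N.

T_L = 673.2 N, T_R = 1185 N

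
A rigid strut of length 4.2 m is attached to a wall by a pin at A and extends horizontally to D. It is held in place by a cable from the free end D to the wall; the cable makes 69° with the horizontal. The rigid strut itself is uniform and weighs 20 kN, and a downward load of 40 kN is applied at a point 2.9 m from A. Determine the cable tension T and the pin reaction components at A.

T = 40.30 kN, A_x = 14.44 kN, A_y = 22.38 kN

ΣM about A: T·sin69°·4.2 − 20·2.1 − 40·2.9 = 0 → T = 158/(4.2·0.93358) = 40.2955 ≈ 40.30 kN.
ΣF_x = 0: A_x − T·cos69° = 0 → A_x = 40.2955 × 0.358368 = 14.44 kN.
ΣF_y = 0: A_y + T·sin69° − 20 − 40 = 0 → A_y = 60 − 40.2955 × 0.93358 = 22.38 kN.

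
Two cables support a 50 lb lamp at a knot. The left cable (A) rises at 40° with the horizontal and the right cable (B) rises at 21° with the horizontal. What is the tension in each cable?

T_A = 53.37 lb, T_B = 43.79 lb

ΣF_x = 0: −T_A·cos40° + T_B·cos21° = 0 → T_B = 0.820545·T_A.
ΣF_y = 0: T_A·sin40° + T_B·sin21° = 50.
Substitute: T_A·(0.642788 + 0.820545·0.358368) = 50 → T_A = 53.3706 ≈ 53.37 lb.
Then T_B = 0.820545 × 53.3706 = 43.79 lb.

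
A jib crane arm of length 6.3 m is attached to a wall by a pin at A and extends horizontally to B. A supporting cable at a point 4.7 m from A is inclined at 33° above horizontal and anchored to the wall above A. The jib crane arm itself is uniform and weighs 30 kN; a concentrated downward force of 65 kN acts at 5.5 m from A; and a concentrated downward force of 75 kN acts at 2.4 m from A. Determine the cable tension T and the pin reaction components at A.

T = 246.9 kN, A_x = 207.1 kN, A_y = 35.53 kN

ΣM about A: T·sin33°·4.7 − 30·3.15 − 65·5.5 − 75·2.4 = 0 → T = 632/(4.7·0.544639) = 246.894 ≈ 246.9 kN.
ΣF_x = 0: A_x − T·cos33° = 0 → A_x = 246.894 × 0.838671 = 207.1 kN.
ΣF_y = 0: A_y + T·sin33° − 30 − 65 − 75 = 0 → A_y = 170 − 246.894 × 0.544639 = 35.53 kN.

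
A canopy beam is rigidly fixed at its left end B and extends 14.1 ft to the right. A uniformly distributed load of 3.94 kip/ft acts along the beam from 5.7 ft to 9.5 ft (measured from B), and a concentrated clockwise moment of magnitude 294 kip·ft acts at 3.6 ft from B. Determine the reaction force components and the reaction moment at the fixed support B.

B_x = 0, B_y = 14.97 kip, M_B = 407.8 kip·ft

Resultant of the distributed load: 3.94 × 3.8 = 14.972 kip at 7.6 ft from B.
ΣF_x = 0: B_x = 0.
ΣF_y = 0: B_y − 3.94·3.8 = 0 → B_y = 14.97 kip.
ΣM about B: M_B − (3.94·3.8)·7.6 − 294 = 0 → M_B = 407.8 kip·ft.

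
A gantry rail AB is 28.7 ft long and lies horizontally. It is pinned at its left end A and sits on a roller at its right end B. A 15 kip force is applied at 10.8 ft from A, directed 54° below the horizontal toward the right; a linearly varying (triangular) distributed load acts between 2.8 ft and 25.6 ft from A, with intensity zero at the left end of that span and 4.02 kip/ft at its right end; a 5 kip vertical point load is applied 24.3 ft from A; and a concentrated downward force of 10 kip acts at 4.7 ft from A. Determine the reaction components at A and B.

A_x = -8.817 kip, A_y = 33.78 kip, B_y = 39.18 kip

Resultant of the triangular load: ½ × 4.02 × 22.8 = 45.828 kip, acting at 18 ft from A (one-third of the span from the peak).
Taking moments about A: B_y·28.7 − 15·sin54°·10.8 − (½·4.02·22.8)·18 − 5·24.3 − 10·4.7 = 0 → B_y = 1124.46/28.7 = 39.1798 ≈ 39.18 kip.
ΣF_y = 0: A_y + 39.1798 − 15·sin54° − ½·4.02·22.8 − 5 − 10 = 0 → A_y = 33.78 kip.
ΣF_x = 0: A_x + 15·cos54° = 0 → A_x = -8.817 kip.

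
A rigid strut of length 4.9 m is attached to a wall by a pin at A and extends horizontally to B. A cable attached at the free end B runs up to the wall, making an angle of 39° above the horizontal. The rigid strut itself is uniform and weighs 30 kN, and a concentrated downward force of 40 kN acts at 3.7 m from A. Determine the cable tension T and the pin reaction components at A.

ΣM about A: T·sin39°·4.9 − 30·2.45 − 40·3.7 = 0 → T = 221.5/(4.9·0.62932) = 71.83 kN.
ΣF_x = 0: A_x − T·cos39° = 0 → A_x = 71.83 × 0.777146 = 55.82 kN.
ΣF_y = 0: A_y + T·sin39° − 30 − 40 = 0 → A_y = 70 − 71.83 × 0.62932 = 24.80 kN.

T = 71.83 kN, A_x = 55.82 kN, A_y = 24.80 kN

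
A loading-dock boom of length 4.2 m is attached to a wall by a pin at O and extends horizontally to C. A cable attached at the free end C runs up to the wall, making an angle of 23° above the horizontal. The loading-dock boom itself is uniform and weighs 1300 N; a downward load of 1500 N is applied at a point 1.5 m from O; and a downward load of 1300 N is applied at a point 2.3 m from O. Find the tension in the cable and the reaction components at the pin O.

ΣM about O: T·sin23°·4.2 − 1300·2.1 − 1500·1.5 − 1300·2.3 = 0 → T = 7970/(4.2·0.390731) = 4856.59 ≈ 4857 N.
ΣF_x = 0: O_x − T·cos23° = 0 → O_x = 4856.59 × 0.920505 = 4471 N.
ΣF_y = 0: O_y + T·sin23° − 1300 − 1500 − 1300 = 0 → O_y = 4100 − 4856.59 × 0.390731 = 2202 N.

T = 4857 N, O_x = 4471 N, O_y = 2202 N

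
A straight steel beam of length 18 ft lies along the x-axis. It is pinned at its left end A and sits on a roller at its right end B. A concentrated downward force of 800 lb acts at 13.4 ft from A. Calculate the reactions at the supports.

ΣM about A: B_y·18 − 800·13.4 = 0 → B_y = 10720/18 = 595.556 ≈ 595.6 lb.
ΣF_y = 0: A_y + 595.556 − 800 = 0 → A_y = 204.4 lb.
ΣF_x = 0: no horizontal applied forces, so A_x = 0.

A_x = 0, A_y = 204.4 lb, B_y = 595.6 lb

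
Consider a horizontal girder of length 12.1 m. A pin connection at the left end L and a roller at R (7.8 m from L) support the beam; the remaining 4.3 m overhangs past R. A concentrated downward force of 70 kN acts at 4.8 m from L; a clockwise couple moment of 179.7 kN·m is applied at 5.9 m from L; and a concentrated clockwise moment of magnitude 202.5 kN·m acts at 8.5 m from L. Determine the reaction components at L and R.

L_x = 0, L_y = -22.08 kN, R_y = 92.08 kN

Moments about L: R_y·7.8 − 70·4.8 − 179.7 − 202.5 = 0 → R_y = 718.2/7.8 = 92.0769 ≈ 92.08 kN.
ΣF_y = 0: L_y + 92.0769 − 70 = 0 → L_y = -22.08 kN.
ΣF_x = 0: no horizontal applied forces, so L_x = 0.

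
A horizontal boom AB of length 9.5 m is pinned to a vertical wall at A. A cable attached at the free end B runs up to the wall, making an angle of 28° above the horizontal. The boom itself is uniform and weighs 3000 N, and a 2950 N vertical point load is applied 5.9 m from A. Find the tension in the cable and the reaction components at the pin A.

T = 7098 N, A_x = 6267 N, A_y = 2618 N

ΣM about A: T·sin28°·9.5 − 3000·4.75 − 2950·5.9 = 0 → T = 31655/(9.5·0.469472) = 7097.56 ≈ 7098 N.
ΣF_x = 0: A_x − T·cos28° = 0 → A_x = 7097.56 × 0.882948 = 6267 N.
ΣF_y = 0: A_y + T·sin28° − 3000 − 2950 = 0 → A_y = 5950 − 7097.56 × 0.469472 = 2618 N.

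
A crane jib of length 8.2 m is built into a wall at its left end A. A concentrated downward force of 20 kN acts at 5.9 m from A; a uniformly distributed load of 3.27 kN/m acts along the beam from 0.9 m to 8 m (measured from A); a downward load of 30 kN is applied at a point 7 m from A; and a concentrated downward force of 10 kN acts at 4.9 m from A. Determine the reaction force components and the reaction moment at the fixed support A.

Resultant of the distributed load: 3.27 × 7.1 = 23.217 kN at 4.45 m from A.
ΣF_x = 0: A_x = 0.
ΣF_y = 0: A_y − 20 − 3.27·7.1 − 30 − 10 = 0 → A_y = 83.22 kN.
ΣM about A: M_A − 20·5.9 − (3.27·7.1)·4.45 − 30·7 − 10·4.9 = 0 → M_A = 480.3 kN·m.

A_x = 0, A_y = 83.22 kN, M_A = 480.3 kN·m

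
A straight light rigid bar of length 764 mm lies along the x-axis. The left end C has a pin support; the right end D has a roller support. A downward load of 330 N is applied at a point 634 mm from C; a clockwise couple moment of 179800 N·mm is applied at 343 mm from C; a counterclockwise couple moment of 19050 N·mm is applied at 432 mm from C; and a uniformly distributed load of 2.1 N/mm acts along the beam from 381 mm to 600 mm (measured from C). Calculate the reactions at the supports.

C_x = 0, C_y = 10.38 N, D_y = 779.5 N

Resultant of the distributed load: 2.1 × 219 = 459.9 N at 490.5 mm from C.
ΣM about C: D_y·764 − 330·634 − 179800 + 19050 − (2.1·219)·490.5 = 0 → D_y = 595550.95/764 = 779.517 ≈ 779.5 N.
ΣF_y = 0: C_y + 779.517 − 330 − 2.1·219 = 0 → C_y = 10.38 N.
ΣF_x = 0: no horizontal applied forces, so C_x = 0.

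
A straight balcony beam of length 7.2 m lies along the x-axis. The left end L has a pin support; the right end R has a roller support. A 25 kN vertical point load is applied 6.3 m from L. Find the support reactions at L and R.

Taking moments about L: R_y·7.2 − 25·6.3 = 0 → R_y = 157.5/7.2 = 21.875 ≈ 21.88 kN.
ΣF_y = 0: L_y + 21.875 − 25 = 0 → L_y = 3.125 kN.
ΣF_x = 0: no horizontal applied forces, so L_x = 0.

L_x = 0, L_y = 3.125 kN, R_y = 21.88 kN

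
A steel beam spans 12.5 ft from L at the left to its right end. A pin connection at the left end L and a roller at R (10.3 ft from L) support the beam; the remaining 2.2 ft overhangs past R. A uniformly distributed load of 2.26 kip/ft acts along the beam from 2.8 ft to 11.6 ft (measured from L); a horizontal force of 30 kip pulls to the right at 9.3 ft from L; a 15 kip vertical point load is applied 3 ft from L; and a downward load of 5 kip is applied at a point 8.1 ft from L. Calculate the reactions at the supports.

Resultant of the distributed load: 2.26 × 8.8 = 19.888 kip at 7.2 ft from L.
ΣM about L: R_y·10.3 − (2.26·8.8)·7.2 − 15·3 − 5·8.1 = 0 → R_y = 228.6936/10.3 = 22.2033 ≈ 22.20 kip.
ΣF_y = 0: L_y + 22.2033 − 2.26·8.8 − 15 − 5 = 0 → L_y = 17.68 kip.
ΣF_x = 0: L_x + 30 = 0 → L_x = -30.00 kip.

L_x = -30.00 kip, L_y = 17.68 kip, R_y = 22.20 kip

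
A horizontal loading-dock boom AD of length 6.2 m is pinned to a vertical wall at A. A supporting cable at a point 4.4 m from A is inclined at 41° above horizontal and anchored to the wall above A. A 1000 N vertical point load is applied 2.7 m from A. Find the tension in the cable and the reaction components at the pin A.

T = 935.3 N, A_x = 705.9 N, A_y = 386.4 N

ΣM about A: T·sin41°·4.4 − 1000·2.7 = 0 → T = 2700/(4.4·0.656059) = 935.337 ≈ 935.3 N.
ΣF_x = 0: A_x − T·cos41° = 0 → A_x = 935.337 × 0.75471 = 705.9 N.
ΣF_y = 0: A_y + T·sin41° − 1000 = 0 → A_y = 1000 − 935.337 × 0.656059 = 386.4 N.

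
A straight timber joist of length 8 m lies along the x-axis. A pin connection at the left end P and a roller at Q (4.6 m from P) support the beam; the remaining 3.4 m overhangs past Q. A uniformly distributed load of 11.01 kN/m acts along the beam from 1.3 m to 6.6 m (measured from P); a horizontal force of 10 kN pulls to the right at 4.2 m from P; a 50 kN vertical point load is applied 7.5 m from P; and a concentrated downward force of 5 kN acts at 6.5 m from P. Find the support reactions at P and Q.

P_x = -10.00 kN, P_y = -25.34 kN, Q_y = 138.7 kN

Resultant of the distributed load: 11.01 × 5.3 = 58.353 kN at 3.95 m from P.
Taking moments about P: Q_y·4.6 − (11.01·5.3)·3.95 − 50·7.5 − 5·6.5 = 0 → Q_y = 637.99435/4.6 = 138.694 ≈ 138.7 kN.
ΣF_y = 0: P_y + 138.694 − 11.01·5.3 − 50 − 5 = 0 → P_y = -25.34 kN.
ΣF_x = 0: P_x + 10 = 0 → P_x = -10.00 kN.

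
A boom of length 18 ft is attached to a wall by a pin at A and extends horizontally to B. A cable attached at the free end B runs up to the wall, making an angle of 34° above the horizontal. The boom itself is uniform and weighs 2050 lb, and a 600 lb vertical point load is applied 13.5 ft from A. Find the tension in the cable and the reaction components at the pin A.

ΣM about A: T·sin34°·18 − 2050·9 − 600·13.5 = 0 → T = 26550/(18·0.559193) = 2637.73 ≈ 2638 lb.
ΣF_x = 0: A_x − T·cos34° = 0 → A_x = 2637.73 × 0.829038 = 2187 lb.
ΣF_y = 0: A_y + T·sin34° − 2050 − 600 = 0 → A_y = 2650 − 2637.73 × 0.559193 = 1175 lb.

T = 2638 lb, A_x = 2187 lb, A_y = 1175 lb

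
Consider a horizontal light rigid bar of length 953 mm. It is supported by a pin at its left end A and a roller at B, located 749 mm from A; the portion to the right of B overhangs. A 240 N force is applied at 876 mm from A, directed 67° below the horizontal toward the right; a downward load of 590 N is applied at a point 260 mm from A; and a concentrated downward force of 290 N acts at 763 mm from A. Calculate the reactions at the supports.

Taking moments about A: B_y·749 − 240·sin67°·876 − 590·260 − 290·763 = 0 → B_y = 568197/749 = 758.607 ≈ 758.6 N.
ΣF_y = 0: A_y + 758.607 − 240·sin67° − 590 − 290 = 0 → A_y = 342.3 N.
ΣF_x = 0: A_x + 240·cos67° = 0 → A_x = -93.78 N.

A_x = -93.78 N, A_y = 342.3 N, B_y = 758.6 N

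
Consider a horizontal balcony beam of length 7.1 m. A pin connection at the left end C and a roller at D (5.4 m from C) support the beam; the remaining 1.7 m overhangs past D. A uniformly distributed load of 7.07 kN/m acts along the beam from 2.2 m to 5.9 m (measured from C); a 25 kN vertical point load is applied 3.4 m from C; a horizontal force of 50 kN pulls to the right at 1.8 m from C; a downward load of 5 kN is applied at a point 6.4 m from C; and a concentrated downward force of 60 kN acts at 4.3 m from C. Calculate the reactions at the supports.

C_x = -50.00 kN, C_y = 27.10 kN, D_y = 89.06 kN

Resultant of the distributed load: 7.07 × 3.7 = 26.159 kN at 4.05 m from C.
Moments about C: D_y·5.4 − (7.07·3.7)·4.05 − 25·3.4 − 5·6.4 − 60·4.3 = 0 → D_y = 480.94395/5.4 = 89.0637 ≈ 89.06 kN.
ΣF_y = 0: C_y + 89.0637 − 7.07·3.7 − 25 − 5 − 60 = 0 → C_y = 27.10 kN.
ΣF_x = 0: C_x + 50 = 0 → C_x = -50.00 kN.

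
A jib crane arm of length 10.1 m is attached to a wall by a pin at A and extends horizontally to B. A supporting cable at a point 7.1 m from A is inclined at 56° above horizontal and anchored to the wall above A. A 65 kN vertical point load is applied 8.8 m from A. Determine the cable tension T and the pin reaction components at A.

ΣM about A: T·sin56°·7.1 − 65·8.8 = 0 → T = 572/(7.1·0.829038) = 97.1769 ≈ 97.18 kN.
ΣF_x = 0: A_x − T·cos56° = 0 → A_x = 97.1769 × 0.559193 = 54.34 kN.
ΣF_y = 0: A_y + T·sin56° − 65 = 0 → A_y = 65 − 97.1769 × 0.829038 = -15.56 kN.

T = 97.18 kN, A_x = 54.34 kN, A_y = -15.56 kN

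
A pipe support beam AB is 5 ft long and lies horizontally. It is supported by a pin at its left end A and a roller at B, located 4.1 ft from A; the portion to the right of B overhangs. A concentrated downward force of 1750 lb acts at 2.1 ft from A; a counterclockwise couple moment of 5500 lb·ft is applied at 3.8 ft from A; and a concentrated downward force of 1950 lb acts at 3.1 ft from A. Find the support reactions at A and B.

A_x = 0, A_y = 2671 lb, B_y = 1029 lb

Taking moments about A: B_y·4.1 − 1750·2.1 + 5500 − 1950·3.1 = 0 → B_y = 4220/4.1 = 1029.27 ≈ 1029 lb.
ΣF_y = 0: A_y + 1029.27 − 1750 − 1950 = 0 → A_y = 2671 lb.
ΣF_x = 0: no horizontal applied forces, so A_x = 0.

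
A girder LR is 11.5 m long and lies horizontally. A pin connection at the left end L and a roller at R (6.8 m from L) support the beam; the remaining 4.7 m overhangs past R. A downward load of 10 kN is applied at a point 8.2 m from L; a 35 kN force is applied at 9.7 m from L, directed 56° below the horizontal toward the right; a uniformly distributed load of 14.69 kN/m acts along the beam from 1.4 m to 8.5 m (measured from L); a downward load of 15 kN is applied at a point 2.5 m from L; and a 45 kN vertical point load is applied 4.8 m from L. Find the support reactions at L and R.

L_x = -19.57 kN, L_y = 36.66 kN, R_y = 166.7 kN

Resultant of the distributed load: 14.69 × 7.1 = 104.299 kN at 4.95 m from L.
ΣM about L: R_y·6.8 − 10·8.2 − 35·sin56°·9.7 − (14.69·7.1)·4.95 − 15·2.5 − 45·4.8 = 0 → R_y = 1133.24/6.8 = 166.653 ≈ 166.7 kN.
ΣF_y = 0: L_y + 166.653 − 10 − 35·sin56° − 14.69·7.1 − 15 − 45 = 0 → L_y = 36.66 kN.
ΣF_x = 0: L_x + 35·cos56° = 0 → L_x = -19.57 kN.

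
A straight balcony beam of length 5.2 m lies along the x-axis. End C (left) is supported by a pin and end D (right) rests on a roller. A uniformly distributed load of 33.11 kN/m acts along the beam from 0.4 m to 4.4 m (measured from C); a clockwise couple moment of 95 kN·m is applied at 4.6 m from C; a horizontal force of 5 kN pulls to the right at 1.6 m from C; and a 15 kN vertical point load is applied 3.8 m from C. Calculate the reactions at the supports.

C_x = -5.000 kN, C_y = 57.08 kN, D_y = 90.36 kN

Resultant of the distributed load: 33.11 × 4 = 132.44 kN at 2.4 m from C.
Taking moments about C: D_y·5.2 − (33.11·4)·2.4 − 95 − 15·3.8 = 0 → D_y = 469.856/5.2 = 90.3569 ≈ 90.36 kN.
ΣF_y = 0: C_y + 90.3569 − 33.11·4 − 15 = 0 → C_y = 57.08 kN.
ΣF_x = 0: C_x + 5 = 0 → C_x = -5.000 kN.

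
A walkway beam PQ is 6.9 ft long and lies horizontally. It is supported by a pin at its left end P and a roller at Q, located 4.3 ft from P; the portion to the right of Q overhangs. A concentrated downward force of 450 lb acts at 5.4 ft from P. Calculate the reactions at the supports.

P_x = 0, P_y = -115.1 lb, Q_y = 565.1 lb

Taking moments about P: Q_y·4.3 − 450·5.4 = 0 → Q_y = 2430/4.3 = 565.116 ≈ 565.1 lb.
ΣF_y = 0: P_y + 565.116 − 450 = 0 → P_y = -115.1 lb.
ΣF_x = 0: no horizontal applied forces, so P_x = 0.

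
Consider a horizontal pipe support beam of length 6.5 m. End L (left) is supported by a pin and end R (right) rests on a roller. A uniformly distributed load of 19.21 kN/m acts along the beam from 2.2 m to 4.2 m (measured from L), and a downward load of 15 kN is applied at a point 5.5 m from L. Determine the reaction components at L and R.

L_x = 0, L_y = 21.81 kN, R_y = 31.61 kN

Resultant of the distributed load: 19.21 × 2 = 38.42 kN at 3.2 m from L.
ΣM about L: R_y·6.5 − (19.21·2)·3.2 − 15·5.5 = 0 → R_y = 205.444/6.5 = 31.6068 ≈ 31.61 kN.
ΣF_y = 0: L_y + 31.6068 − 19.21·2 − 15 = 0 → L_y = 21.81 kN.
ΣF_x = 0: no horizontal applied forces, so L_x = 0.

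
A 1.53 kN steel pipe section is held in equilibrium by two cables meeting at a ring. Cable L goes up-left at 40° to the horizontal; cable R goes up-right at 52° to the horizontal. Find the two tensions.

ΣF_x = 0: −T_L·cos40° + T_R·cos52° = 0 → T_R = 1.24426·T_L.
ΣF_y = 0: T_L·sin40° + T_R·sin52° = 1.53.
Substitute: T_L·(0.642788 + 1.24426·0.788011) = 1.53 → T_L = 0.942537 ≈ 0.9425 kN.
Then T_R = 1.24426 × 0.942537 = 1.173 kN.

T_L = 0.9425 kN, T_R = 1.173 kN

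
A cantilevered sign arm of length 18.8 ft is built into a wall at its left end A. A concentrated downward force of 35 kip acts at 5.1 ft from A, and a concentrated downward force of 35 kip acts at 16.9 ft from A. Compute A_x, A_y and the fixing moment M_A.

ΣF_x = 0: A_x = 0.
ΣF_y = 0: A_y − 35 − 35 = 0 → A_y = 70.00 kip.
ΣM about A: M_A − 35·5.1 − 35·16.9 = 0 → M_A = 770.0 kip·ft.

A_x = 0, A_y = 70.00 kip, M_A = 770.0 kip·ft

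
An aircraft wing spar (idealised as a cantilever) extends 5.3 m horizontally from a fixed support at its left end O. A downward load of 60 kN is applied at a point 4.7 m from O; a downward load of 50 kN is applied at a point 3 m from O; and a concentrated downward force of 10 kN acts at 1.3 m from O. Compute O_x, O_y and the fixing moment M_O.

ΣF_x = 0: O_x = 0.
ΣF_y = 0: O_y − 60 − 50 − 10 = 0 → O_y = 120.0 kN.
ΣM about O: M_O − 60·4.7 − 50·3 − 10·1.3 = 0 → M_O = 445.0 kN·m.

O_x = 0, O_y = 120.0 kN, M_O = 445.0 kN·m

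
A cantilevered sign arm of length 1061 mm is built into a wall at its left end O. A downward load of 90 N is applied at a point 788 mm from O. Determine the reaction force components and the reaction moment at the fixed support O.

O_x = 0, O_y = 90.00 N, M_O = 70920 N·mm

ΣF_x = 0: O_x = 0.
ΣF_y = 0: O_y − 90 = 0 → O_y = 90.00 N.
ΣM about O: M_O − 90·788 = 0 → M_O = 70920 N·mm.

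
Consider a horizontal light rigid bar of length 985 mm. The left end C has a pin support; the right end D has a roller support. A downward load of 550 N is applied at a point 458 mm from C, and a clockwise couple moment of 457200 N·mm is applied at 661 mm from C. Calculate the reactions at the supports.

Moments about C: D_y·985 − 550·458 − 457200 = 0 → D_y = 709100/985 = 719.898 ≈ 719.9 N.
ΣF_y = 0: C_y + 719.898 − 550 = 0 → C_y = -169.9 N.
ΣF_x = 0: no horizontal applied forces, so C_x = 0.

C_x = 0, C_y = -169.9 N, D_y = 719.9 N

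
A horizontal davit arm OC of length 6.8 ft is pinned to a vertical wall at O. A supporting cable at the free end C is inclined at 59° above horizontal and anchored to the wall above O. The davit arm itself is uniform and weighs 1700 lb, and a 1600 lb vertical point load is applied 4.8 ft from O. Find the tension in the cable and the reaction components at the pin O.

ΣM about O: T·sin59°·6.8 − 1700·3.4 − 1600·4.8 = 0 → T = 13460/(6.8·0.857167) = 2309.25 ≈ 2309 lb.
ΣF_x = 0: O_x − T·cos59° = 0 → O_x = 2309.25 × 0.515038 = 1189 lb.
ΣF_y = 0: O_y + T·sin59° − 1700 − 1600 = 0 → O_y = 3300 − 2309.25 × 0.857167 = 1321 lb.

T = 2309 lb, O_x = 1189 lb, O_y = 1321 lb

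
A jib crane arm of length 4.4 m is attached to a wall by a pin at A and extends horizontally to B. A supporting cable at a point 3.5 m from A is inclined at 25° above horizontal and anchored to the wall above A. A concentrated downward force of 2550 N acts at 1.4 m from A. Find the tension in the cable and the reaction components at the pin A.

ΣM about A: T·sin25°·3.5 − 2550·1.4 = 0 → T = 3570/(3.5·0.422618) = 2413.53 ≈ 2414 N.
ΣF_x = 0: A_x − T·cos25° = 0 → A_x = 2413.53 × 0.906308 = 2187 N.
ΣF_y = 0: A_y + T·sin25° − 2550 = 0 → A_y = 2550 − 2413.53 × 0.422618 = 1530 N.

T = 2414 N, A_x = 2187 N, A_y = 1530 N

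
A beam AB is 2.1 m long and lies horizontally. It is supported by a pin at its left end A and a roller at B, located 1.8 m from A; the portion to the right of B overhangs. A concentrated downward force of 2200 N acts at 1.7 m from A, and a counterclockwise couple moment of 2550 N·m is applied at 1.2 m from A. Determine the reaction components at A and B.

ΣM about A: B_y·1.8 − 2200·1.7 + 2550 = 0 → B_y = 1190/1.8 = 661.111 ≈ 661.1 N.
ΣF_y = 0: A_y + 661.111 − 2200 = 0 → A_y = 1539 N.
ΣF_x = 0: no horizontal applied forces, so A_x = 0.

A_x = 0, A_y = 1539 N, B_y = 661.1 N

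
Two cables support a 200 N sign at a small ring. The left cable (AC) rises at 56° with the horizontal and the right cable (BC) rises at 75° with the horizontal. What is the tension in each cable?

ΣF_x = 0: −T_AC·cos56° + T_BC·cos75° = 0 → T_BC = 2.16056·T_AC.
ΣF_y = 0: T_AC·sin56° + T_BC·sin75° = 200.
Substitute: T_AC·(0.829038 + 2.16056·0.965926) = 200 → T_AC = 68.5876 ≈ 68.59 N.
Then T_BC = 2.16056 × 68.5876 = 148.2 N.

T_AC = 68.59 N, T_BC = 148.2 N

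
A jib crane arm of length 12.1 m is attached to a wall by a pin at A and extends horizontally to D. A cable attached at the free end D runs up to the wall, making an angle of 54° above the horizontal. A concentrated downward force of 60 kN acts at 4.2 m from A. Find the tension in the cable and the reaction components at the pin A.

ΣM about A: T·sin54°·12.1 − 60·4.2 = 0 → T = 252/(12.1·0.809017) = 25.7429 ≈ 25.74 kN.
ΣF_x = 0: A_x − T·cos54° = 0 → A_x = 25.7429 × 0.587785 = 15.13 kN.
ΣF_y = 0: A_y + T·sin54° − 60 = 0 → A_y = 60 − 25.7429 × 0.809017 = 39.17 kN.

T = 25.74 kN, A_x = 15.13 kN, A_y = 39.17 kN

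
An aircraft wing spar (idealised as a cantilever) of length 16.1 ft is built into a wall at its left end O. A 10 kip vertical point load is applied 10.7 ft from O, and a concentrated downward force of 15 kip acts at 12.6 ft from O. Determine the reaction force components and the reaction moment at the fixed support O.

O_x = 0, O_y = 25.00 kip, M_O = 296.0 kip·ft

ΣF_x = 0: O_x = 0.
ΣF_y = 0: O_y − 10 − 15 = 0 → O_y = 25.00 kip.
ΣM about O: M_O − 10·10.7 − 15·12.6 = 0 → M_O = 296.0 kip·ft.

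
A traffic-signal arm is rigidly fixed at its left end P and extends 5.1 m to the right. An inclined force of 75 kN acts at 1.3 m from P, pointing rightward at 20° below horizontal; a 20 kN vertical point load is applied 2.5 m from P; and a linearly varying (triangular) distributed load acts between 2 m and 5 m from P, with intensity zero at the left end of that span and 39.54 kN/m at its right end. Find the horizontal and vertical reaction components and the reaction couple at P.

P_x = -70.48 kN, P_y = 105.0 kN, M_P = 320.6 kN·m

Resultant of the triangular load: ½ × 39.54 × 3 = 59.31 kN, acting at 4 m from P (one-third of the span from the peak).
ΣF_x = 0: P_x + 75·cos20° = 0 → P_x = -70.48 kN.
ΣF_y = 0: P_y − 75·sin20° − 20 − ½·39.54·3 = 0 → P_y = 105.0 kN.
ΣM about P: M_P − 75·sin20°·1.3 − 20·2.5 − (½·39.54·3)·4 = 0 → M_P = 320.6 kN·m.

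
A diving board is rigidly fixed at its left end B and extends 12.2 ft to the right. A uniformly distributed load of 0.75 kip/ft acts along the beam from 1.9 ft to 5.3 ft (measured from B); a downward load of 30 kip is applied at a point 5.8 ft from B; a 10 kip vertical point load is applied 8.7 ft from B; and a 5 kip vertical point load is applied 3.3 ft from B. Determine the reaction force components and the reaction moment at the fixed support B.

B_x = 0, B_y = 47.55 kip, M_B = 286.7 kip·ft

Resultant of the distributed load: 0.75 × 3.4 = 2.55 kip at 3.6 ft from B.
ΣF_x = 0: B_x = 0.
ΣF_y = 0: B_y − 0.75·3.4 − 30 − 10 − 5 = 0 → B_y = 47.55 kip.
ΣM about B: M_B − (0.75·3.4)·3.6 − 30·5.8 − 10·8.7 − 5·3.3 = 0 → M_B = 286.7 kip·ft.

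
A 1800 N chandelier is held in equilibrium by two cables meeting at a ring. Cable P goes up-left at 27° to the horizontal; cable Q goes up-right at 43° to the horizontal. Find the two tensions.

ΣF_x = 0: −T_P·cos27° + T_Q·cos43° = 0 → T_Q = 1.2183·T_P.
ΣF_y = 0: T_P·sin27° + T_Q·sin43° = 1800.
Substitute: T_P·(0.45399 + 1.2183·0.681998) = 1800 → T_P = 1400.92 ≈ 1401 N.
Then T_Q = 1.2183 × 1400.92 = 1707 N.

T_P = 1401 N, T_Q = 1707 N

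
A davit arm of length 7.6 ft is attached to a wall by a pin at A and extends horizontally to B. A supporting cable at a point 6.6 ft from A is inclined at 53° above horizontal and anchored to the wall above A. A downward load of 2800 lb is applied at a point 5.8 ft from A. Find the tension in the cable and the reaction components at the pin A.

ΣM about A: T·sin53°·6.6 − 2800·5.8 = 0 → T = 16240/(6.6·0.798636) = 3081.01 ≈ 3081 lb.
ΣF_x = 0: A_x − T·cos53° = 0 → A_x = 3081.01 × 0.601815 = 1854 lb.
ΣF_y = 0: A_y + T·sin53° − 2800 = 0 → A_y = 2800 − 3081.01 × 0.798636 = 339.4 lb.

T = 3081 lb, A_x = 1854 lb, A_y = 339.4 lb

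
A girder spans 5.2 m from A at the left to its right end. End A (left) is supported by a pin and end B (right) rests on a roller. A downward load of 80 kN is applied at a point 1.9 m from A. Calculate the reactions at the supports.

ΣM about A: B_y·5.2 − 80·1.9 = 0 → B_y = 152/5.2 = 29.2308 ≈ 29.23 kN.
ΣF_y = 0: A_y + 29.2308 − 80 = 0 → A_y = 50.77 kN.
ΣF_x = 0: no horizontal applied forces, so A_x = 0.

A_x = 0, A_y = 50.77 kN, B_y = 29.23 kN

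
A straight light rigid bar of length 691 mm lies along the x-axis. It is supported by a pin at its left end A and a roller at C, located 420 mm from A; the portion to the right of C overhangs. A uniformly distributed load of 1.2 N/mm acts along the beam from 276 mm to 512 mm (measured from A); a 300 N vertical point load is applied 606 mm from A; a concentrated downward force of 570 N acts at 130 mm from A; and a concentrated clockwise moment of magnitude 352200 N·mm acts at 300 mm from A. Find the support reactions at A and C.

Resultant of the distributed load: 1.2 × 236 = 283.2 N at 394 mm from A.
Taking moments about A: C_y·420 − (1.2·236)·394 − 300·606 − 570·130 − 352200 = 0 → C_y = 719680.8/420 = 1713.53 ≈ 1714 N.
ΣF_y = 0: A_y + 1713.53 − 1.2·236 − 300 − 570 = 0 → A_y = -560.3 N.
ΣF_x = 0: no horizontal applied forces, so A_x = 0.

A_x = 0, A_y = -560.3 N, C_y = 1714 N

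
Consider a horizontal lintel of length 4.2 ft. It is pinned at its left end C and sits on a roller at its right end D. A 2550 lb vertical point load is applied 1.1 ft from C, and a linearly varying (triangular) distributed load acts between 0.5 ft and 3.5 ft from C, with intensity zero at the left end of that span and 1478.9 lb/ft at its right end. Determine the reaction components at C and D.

C_x = 0, C_y = 2780 lb, D_y = 1988 lb

Resultant of the triangular load: ½ × 1478.9 × 3 = 2218.35 lb, acting at 2.5 ft from C (one-third of the span from the peak).
ΣM about C: D_y·4.2 − 2550·1.1 − (½·1478.9·3)·2.5 = 0 → D_y = 8350.875/4.2 = 1988.3 ≈ 1988 lb.
ΣF_y = 0: C_y + 1988.3 − 2550 − ½·1478.9·3 = 0 → C_y = 2780 lb.
ΣF_x = 0: no horizontal applied forces, so C_x = 0.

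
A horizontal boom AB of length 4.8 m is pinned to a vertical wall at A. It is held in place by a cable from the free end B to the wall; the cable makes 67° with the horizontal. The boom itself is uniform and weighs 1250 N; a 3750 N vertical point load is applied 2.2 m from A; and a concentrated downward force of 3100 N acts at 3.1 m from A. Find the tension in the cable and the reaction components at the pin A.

T = 4721 N, A_x = 1845 N, A_y = 3754 N

ΣM about A: T·sin67°·4.8 − 1250·2.4 − 3750·2.2 − 3100·3.1 = 0 → T = 20860/(4.8·0.920505) = 4721.14 ≈ 4721 N.
ΣF_x = 0: A_x − T·cos67° = 0 → A_x = 4721.14 × 0.390731 = 1845 N.
ΣF_y = 0: A_y + T·sin67° − 1250 − 3750 − 3100 = 0 → A_y = 8100 − 4721.14 × 0.920505 = 3754 N.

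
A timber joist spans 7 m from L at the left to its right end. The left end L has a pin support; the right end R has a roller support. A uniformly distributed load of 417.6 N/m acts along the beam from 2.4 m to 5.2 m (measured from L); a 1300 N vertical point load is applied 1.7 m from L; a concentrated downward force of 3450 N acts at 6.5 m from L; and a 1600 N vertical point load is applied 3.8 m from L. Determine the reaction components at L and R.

L_x = 0, L_y = 2497 N, R_y = 5023 N

Resultant of the distributed load: 417.6 × 2.8 = 1169.28 N at 3.8 m from L.
ΣM about L: R_y·7 − (417.6·2.8)·3.8 − 1300·1.7 − 3450·6.5 − 1600·3.8 = 0 → R_y = 35158.264/7 = 5022.61 ≈ 5023 N.
ΣF_y = 0: L_y + 5022.61 − 417.6·2.8 − 1300 − 3450 − 1600 = 0 → L_y = 2497 N.
ΣF_x = 0: no horizontal applied forces, so L_x = 0.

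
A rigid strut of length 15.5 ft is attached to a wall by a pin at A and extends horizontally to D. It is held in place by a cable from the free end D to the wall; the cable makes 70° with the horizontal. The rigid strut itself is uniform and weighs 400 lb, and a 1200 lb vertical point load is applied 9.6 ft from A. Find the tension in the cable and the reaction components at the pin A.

ΣM about A: T·sin70°·15.5 − 400·7.75 − 1200·9.6 = 0 → T = 14620/(15.5·0.939693) = 1003.76 ≈ 1004 lb.
ΣF_x = 0: A_x − T·cos70° = 0 → A_x = 1003.76 × 0.34202 = 343.3 lb.
ΣF_y = 0: A_y + T·sin70° − 400 − 1200 = 0 → A_y = 1600 − 1003.76 × 0.939693 = 656.8 lb.

T = 1004 lb, A_x = 343.3 lb, A_y = 656.8 lb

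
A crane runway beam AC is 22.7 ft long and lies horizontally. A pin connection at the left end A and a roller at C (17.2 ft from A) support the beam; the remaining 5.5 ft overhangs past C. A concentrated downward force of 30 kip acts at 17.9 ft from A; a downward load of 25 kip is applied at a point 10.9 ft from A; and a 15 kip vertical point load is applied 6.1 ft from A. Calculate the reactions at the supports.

ΣM about A: C_y·17.2 − 30·17.9 − 25·10.9 − 15·6.1 = 0 → C_y = 901/17.2 = 52.3837 ≈ 52.38 kip.
ΣF_y = 0: A_y + 52.3837 − 30 − 25 − 15 = 0 → A_y = 17.62 kip.
ΣF_x = 0: no horizontal applied forces, so A_x = 0.

A_x = 0, A_y = 17.62 kip, C_y = 52.38 kip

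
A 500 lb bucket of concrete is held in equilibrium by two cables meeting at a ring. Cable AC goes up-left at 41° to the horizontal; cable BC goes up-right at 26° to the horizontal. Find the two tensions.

ΣF_x = 0: −T_AC·cos41° + T_BC·cos26° = 0 → T_BC = 0.839691·T_AC.
ΣF_y = 0: T_AC·sin41° + T_BC·sin26° = 500.
Substitute: T_AC·(0.656059 + 0.839691·0.438371) = 500 → T_AC = 488.207 ≈ 488.2 lb.
Then T_BC = 0.839691 × 488.207 = 409.9 lb.

T_AC = 488.2 lb, T_BC = 409.9 lb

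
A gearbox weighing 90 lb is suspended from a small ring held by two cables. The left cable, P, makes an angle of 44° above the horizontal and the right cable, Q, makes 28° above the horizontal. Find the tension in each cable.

ΣF_x = 0: −T_P·cos44° + T_Q·cos28° = 0 → T_Q = 0.814703·T_P.
ΣF_y = 0: T_P·sin44° + T_Q·sin28° = 90.
Substitute: T_P·(0.694658 + 0.814703·0.469472) = 90 → T_P = 83.5547 ≈ 83.55 lb.
Then T_Q = 0.814703 × 83.5547 = 68.07 lb.

T_P = 83.55 lb, T_Q = 68.07 lb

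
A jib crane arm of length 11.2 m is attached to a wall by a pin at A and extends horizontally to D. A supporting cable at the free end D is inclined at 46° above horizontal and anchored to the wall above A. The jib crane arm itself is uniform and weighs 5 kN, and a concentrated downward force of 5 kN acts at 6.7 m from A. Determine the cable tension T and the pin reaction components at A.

ΣM about A: T·sin46°·11.2 − 5·5.6 − 5·6.7 = 0 → T = 61.5/(11.2·0.71934) = 7.63349 ≈ 7.633 kN.
ΣF_x = 0: A_x − T·cos46° = 0 → A_x = 7.63349 × 0.694658 = 5.303 kN.
ΣF_y = 0: A_y + T·sin46° − 5 − 5 = 0 → A_y = 10 − 7.63349 × 0.71934 = 4.509 kN.

T = 7.633 kN, A_x = 5.303 kN, A_y = 4.509 kN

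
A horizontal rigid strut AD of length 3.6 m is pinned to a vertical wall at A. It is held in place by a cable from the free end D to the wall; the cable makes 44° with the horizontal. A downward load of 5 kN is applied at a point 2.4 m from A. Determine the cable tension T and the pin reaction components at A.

T = 4.799 kN, A_x = 3.452 kN, A_y = 1.667 kN

ΣM about A: T·sin44°·3.6 − 5·2.4 = 0 → T = 12/(3.6·0.694658) = 4.79852 ≈ 4.799 kN.
ΣF_x = 0: A_x − T·cos44° = 0 → A_x = 4.79852 × 0.71934 = 3.452 kN.
ΣF_y = 0: A_y + T·sin44° − 5 = 0 → A_y = 5 − 4.79852 × 0.694658 = 1.667 kN.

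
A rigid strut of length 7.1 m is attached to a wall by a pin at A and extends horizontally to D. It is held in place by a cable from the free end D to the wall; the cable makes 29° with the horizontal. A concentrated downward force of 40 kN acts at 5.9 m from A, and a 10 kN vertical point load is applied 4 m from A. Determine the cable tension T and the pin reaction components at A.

ΣM about A: T·sin29°·7.1 − 40·5.9 − 10·4 = 0 → T = 276/(7.1·0.48481) = 80.1824 ≈ 80.18 kN.
ΣF_x = 0: A_x − T·cos29° = 0 → A_x = 80.1824 × 0.87462 = 70.13 kN.
ΣF_y = 0: A_y + T·sin29° − 40 − 10 = 0 → A_y = 50 − 80.1824 × 0.48481 = 11.13 kN.

T = 80.18 kN, A_x = 70.13 kN, A_y = 11.13 kN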